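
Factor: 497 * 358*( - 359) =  - 2^1 *7^1*71^1 * 179^1*359^1 = - 63875434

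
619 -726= - 107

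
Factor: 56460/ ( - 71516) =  - 3^1 * 5^1*19^( - 1) =- 15/19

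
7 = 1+6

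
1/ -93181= - 1/93181 = - 0.00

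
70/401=70/401  =  0.17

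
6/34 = 3/17= 0.18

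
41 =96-55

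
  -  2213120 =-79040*28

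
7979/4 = 1994 + 3/4 = 1994.75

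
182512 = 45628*4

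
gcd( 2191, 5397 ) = 7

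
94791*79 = 7488489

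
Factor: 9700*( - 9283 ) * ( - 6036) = 2^4*3^1 * 5^2*97^1*503^1*9283^1 = 543512223600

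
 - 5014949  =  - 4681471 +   -  333478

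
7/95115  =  7/95115 = 0.00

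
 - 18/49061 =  - 18/49061 =-0.00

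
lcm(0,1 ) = 0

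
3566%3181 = 385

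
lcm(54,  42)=378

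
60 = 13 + 47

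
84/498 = 14/83= 0.17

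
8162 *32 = 261184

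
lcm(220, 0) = 0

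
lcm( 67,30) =2010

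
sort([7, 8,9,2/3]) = [ 2/3, 7, 8 , 9 ] 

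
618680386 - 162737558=455942828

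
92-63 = 29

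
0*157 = 0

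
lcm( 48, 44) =528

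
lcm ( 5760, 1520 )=109440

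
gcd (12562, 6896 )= 2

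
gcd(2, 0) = 2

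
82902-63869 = 19033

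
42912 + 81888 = 124800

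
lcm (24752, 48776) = 1658384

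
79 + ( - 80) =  - 1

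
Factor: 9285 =3^1 * 5^1* 619^1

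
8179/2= 4089 + 1/2 = 4089.50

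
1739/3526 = 1739/3526 =0.49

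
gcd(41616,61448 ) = 8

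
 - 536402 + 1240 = -535162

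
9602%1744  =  882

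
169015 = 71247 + 97768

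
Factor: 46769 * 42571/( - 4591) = -1991003099/4591 = - 4591^ ( - 1) * 42571^1 * 46769^1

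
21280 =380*56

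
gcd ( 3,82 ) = 1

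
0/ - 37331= 0/1 = - 0.00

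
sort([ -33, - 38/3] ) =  [ - 33, - 38/3 ] 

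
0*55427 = 0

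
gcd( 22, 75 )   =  1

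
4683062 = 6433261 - 1750199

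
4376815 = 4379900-3085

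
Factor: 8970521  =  7^1*1281503^1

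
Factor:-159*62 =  - 9858 =- 2^1*3^1*31^1 * 53^1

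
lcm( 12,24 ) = 24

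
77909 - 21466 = 56443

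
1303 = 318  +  985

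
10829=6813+4016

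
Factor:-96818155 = -5^1*7^1*23^1*43^1*2797^1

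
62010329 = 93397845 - 31387516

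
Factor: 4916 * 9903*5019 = 244340719812 = 2^2*3^2*7^1*239^1*1229^1*3301^1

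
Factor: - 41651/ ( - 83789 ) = 23^( - 1 )*3643^(  -  1)*41651^1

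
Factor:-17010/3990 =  - 3^4*19^( - 1 )=-81/19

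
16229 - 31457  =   - 15228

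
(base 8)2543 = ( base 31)1DF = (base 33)18q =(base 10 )1379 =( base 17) 4d2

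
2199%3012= 2199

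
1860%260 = 40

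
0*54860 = 0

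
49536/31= 1597 + 29/31  =  1597.94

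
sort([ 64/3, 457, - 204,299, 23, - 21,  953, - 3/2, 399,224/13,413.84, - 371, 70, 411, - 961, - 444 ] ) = [-961, - 444,-371, - 204, - 21, - 3/2,224/13,  64/3, 23 , 70, 299, 399, 411, 413.84,  457,953 ] 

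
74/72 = 37/36  =  1.03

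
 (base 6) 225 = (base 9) 108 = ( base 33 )2N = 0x59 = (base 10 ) 89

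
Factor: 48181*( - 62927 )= - 7^1*  6883^1*62927^1 = - 3031885787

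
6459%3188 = 83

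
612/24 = 51/2= 25.50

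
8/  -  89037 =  - 8/89037 = - 0.00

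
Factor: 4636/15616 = 19/64 =2^( - 6 )*19^1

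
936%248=192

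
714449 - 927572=-213123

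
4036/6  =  2018/3 = 672.67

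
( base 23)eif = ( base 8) 17233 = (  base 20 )jbf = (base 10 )7835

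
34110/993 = 11370/331 = 34.35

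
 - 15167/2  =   - 15167/2 = - 7583.50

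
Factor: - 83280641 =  - 743^1 * 112087^1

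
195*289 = 56355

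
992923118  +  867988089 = 1860911207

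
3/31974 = 1/10658  =  0.00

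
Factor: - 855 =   -  3^2*5^1*19^1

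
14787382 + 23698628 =38486010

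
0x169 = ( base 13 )21a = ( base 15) 191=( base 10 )361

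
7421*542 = 4022182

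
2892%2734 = 158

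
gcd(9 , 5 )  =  1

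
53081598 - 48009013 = 5072585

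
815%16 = 15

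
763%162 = 115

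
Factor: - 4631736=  - 2^3 * 3^1*59^1*3271^1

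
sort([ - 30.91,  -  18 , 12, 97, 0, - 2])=[- 30.91, - 18, - 2, 0,12,97]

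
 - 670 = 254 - 924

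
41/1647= 41/1647 = 0.02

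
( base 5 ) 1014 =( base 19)71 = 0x86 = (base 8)206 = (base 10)134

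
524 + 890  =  1414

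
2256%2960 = 2256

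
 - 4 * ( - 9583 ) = 38332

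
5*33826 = 169130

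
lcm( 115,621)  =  3105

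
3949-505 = 3444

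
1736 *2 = 3472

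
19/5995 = 19/5995=0.00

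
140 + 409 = 549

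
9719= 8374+1345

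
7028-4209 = 2819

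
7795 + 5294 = 13089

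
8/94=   4/47 = 0.09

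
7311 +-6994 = 317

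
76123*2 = 152246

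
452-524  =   - 72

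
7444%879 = 412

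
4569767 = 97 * 47111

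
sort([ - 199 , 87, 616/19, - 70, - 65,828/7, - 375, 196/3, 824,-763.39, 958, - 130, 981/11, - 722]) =[ - 763.39,-722, - 375, - 199, - 130,-70, - 65, 616/19,196/3,87, 981/11, 828/7,824,958]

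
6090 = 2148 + 3942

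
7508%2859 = 1790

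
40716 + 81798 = 122514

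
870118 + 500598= 1370716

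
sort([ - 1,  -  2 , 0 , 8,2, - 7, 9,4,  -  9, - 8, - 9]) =[ - 9, - 9, - 8, - 7, - 2 , - 1,0,  2,4 , 8,9]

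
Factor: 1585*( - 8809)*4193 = -58543777145 = - 5^1*7^1*23^1*317^1*383^1*599^1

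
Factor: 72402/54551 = 2^1*3^1*7^( - 1)*11^1*1097^1*7793^( - 1)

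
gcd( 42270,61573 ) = 1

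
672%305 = 62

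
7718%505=143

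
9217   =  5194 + 4023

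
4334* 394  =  1707596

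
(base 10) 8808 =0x2268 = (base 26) D0K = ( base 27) c26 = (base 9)13066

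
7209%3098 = 1013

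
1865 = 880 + 985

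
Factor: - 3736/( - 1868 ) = 2^1 = 2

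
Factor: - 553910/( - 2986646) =276955/1493323 = 5^1*7^1*13^ ( - 1 )*41^1*193^1 * 313^( - 1)*367^( - 1)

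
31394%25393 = 6001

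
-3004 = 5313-8317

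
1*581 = 581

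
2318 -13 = 2305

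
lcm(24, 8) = 24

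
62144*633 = 39337152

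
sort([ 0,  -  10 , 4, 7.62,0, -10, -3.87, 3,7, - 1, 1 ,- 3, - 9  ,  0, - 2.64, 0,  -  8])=[ - 10,-10, - 9, - 8, -3.87, - 3, - 2.64,-1,0,  0, 0, 0,1, 3, 4, 7, 7.62]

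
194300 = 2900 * 67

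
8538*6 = 51228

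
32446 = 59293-26847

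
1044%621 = 423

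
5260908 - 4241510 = 1019398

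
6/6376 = 3/3188 = 0.00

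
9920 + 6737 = 16657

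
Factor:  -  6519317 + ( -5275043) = -2^3  *  5^1* 294859^1 =- 11794360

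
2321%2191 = 130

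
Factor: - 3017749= -7^1*431107^1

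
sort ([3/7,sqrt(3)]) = [3/7, sqrt( 3 )] 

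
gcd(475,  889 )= 1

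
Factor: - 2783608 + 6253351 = 3^3 * 128509^1 = 3469743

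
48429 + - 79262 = -30833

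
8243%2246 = 1505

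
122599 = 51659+70940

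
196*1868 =366128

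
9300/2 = 4650 =4650.00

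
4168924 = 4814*866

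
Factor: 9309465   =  3^3*5^1*11^1*6269^1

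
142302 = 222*641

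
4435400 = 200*22177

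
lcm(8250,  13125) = 288750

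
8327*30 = 249810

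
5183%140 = 3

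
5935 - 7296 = - 1361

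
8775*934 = 8195850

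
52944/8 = 6618 = 6618.00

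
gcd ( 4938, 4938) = 4938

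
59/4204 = 59/4204 = 0.01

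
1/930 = 1/930 = 0.00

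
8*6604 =52832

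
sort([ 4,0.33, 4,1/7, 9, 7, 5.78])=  [1/7, 0.33,4,4, 5.78, 7, 9 ] 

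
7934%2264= 1142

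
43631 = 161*271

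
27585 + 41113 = 68698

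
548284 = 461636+86648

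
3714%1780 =154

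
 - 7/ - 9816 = 7/9816 = 0.00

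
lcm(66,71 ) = 4686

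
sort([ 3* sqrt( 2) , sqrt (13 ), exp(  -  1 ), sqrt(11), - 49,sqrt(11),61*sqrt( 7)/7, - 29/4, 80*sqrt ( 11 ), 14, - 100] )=[ - 100, - 49,  -  29/4, exp( - 1), sqrt( 11), sqrt( 11), sqrt( 13), 3*sqrt( 2), 14, 61*sqrt( 7)/7, 80* sqrt( 11)]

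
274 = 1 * 274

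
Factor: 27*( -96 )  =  -2592= -2^5*3^4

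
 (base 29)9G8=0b1111101101001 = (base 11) 6050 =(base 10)8041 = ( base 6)101121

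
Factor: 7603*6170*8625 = 2^1*3^1 * 5^4*23^1*617^1*7603^1 = 404603148750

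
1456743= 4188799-2732056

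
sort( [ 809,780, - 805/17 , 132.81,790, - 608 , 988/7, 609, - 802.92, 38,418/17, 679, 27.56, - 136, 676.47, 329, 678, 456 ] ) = [ - 802.92, - 608, - 136, - 805/17,418/17,27.56,38, 132.81,988/7, 329,456, 609,676.47,678, 679, 780,790,809]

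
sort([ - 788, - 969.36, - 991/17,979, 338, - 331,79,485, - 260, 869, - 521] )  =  [ - 969.36,-788, - 521, - 331, - 260 , - 991/17, 79,338, 485,  869,979 ]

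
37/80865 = 37/80865 = 0.00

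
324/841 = 324/841   =  0.39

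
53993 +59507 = 113500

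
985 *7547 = 7433795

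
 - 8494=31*(-274) 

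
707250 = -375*( - 1886) 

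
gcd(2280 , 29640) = 2280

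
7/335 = 7/335  =  0.02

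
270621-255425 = 15196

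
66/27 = 22/9 = 2.44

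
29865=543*55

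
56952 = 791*72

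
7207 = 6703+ 504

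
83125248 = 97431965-14306717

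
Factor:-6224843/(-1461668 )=2^ ( - 2 )*13^( - 1) * 37^2*4547^1*28109^(-1 ) 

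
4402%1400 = 202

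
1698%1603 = 95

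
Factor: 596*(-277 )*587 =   -  96909004 = - 2^2 * 149^1*277^1*587^1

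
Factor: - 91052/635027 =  - 2^2*13^1 * 17^1*73^(  -  1)*103^1*8699^( - 1)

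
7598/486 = 3799/243  =  15.63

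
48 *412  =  19776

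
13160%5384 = 2392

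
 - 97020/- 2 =48510 + 0/1 = 48510.00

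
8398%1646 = 168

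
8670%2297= 1779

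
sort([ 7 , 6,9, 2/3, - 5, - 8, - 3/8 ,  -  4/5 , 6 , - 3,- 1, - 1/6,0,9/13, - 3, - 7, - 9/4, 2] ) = [ - 8, - 7,-5 , - 3,-3, - 9/4  , - 1 ,-4/5,  -  3/8 , - 1/6,0,2/3, 9/13, 2, 6,6,7, 9 ]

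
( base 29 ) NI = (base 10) 685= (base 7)1666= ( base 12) 491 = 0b1010101101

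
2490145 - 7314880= - 4824735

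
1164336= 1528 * 762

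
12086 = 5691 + 6395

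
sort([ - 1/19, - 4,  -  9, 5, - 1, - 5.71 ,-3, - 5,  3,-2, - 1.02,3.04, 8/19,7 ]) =[  -  9,-5.71, - 5, - 4,-3, - 2, - 1.02,-1, - 1/19,8/19, 3,3.04,5,  7 ]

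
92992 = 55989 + 37003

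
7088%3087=914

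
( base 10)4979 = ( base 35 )429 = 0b1001101110011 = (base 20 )C8J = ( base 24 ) 8FB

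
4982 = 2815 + 2167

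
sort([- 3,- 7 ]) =[ - 7, - 3 ]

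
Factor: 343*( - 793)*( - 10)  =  2719990  =  2^1*5^1*7^3 * 13^1*61^1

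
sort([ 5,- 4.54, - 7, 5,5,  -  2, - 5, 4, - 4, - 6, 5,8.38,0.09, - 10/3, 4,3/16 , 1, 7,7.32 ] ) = [  -  7, - 6,  -  5,  -  4.54, - 4, - 10/3, - 2 , 0.09,3/16,1,4, 4,5,5,5,5 , 7,7.32,  8.38]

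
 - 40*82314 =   -  3292560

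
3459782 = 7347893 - 3888111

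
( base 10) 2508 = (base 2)100111001100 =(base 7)10212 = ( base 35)21N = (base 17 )8B9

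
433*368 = 159344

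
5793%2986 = 2807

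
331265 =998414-667149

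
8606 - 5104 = 3502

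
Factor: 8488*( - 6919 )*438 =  - 2^4*3^1*11^1*17^1*37^1*73^1*1061^1 = -25723070736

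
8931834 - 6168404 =2763430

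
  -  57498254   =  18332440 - 75830694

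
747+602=1349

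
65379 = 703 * 93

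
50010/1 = 50010 = 50010.00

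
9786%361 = 39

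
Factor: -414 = -2^1*3^2 *23^1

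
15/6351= 5/2117  =  0.00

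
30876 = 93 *332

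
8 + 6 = 14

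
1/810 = 1/810 = 0.00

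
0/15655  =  0 = 0.00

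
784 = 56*14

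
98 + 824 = 922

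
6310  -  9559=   -  3249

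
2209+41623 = 43832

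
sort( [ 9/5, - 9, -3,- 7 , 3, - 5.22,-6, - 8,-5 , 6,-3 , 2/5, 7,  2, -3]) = [ - 9  ,-8, - 7, - 6, - 5.22,-5, - 3,  -  3,-3,2/5, 9/5, 2, 3,6,  7 ]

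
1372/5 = 1372/5 = 274.40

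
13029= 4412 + 8617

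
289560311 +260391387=549951698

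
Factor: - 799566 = -2^1*3^1 *133261^1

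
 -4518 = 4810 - 9328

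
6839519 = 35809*191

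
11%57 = 11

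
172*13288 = 2285536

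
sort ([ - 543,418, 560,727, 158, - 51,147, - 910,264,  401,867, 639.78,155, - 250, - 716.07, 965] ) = [ - 910, - 716.07,  -  543, - 250, - 51, 147,155 , 158 , 264,401,418,560, 639.78,  727, 867, 965]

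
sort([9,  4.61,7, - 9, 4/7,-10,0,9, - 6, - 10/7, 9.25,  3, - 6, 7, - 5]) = [ - 10, - 9, - 6, - 6, - 5, - 10/7, 0, 4/7, 3, 4.61,7, 7,  9, 9, 9.25]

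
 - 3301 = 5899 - 9200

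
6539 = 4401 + 2138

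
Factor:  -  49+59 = 2^1*5^1= 10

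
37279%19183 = 18096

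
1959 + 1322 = 3281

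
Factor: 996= 2^2*3^1*83^1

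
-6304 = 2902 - 9206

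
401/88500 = 401/88500 = 0.00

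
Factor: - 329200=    -2^4*5^2 *823^1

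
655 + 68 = 723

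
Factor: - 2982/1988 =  - 2^( - 1 )*3^1 = -3/2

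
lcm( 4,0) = 0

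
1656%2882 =1656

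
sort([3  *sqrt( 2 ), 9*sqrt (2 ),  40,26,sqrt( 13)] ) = [ sqrt(13) , 3*sqrt( 2), 9*  sqrt( 2 ) , 26,40 ]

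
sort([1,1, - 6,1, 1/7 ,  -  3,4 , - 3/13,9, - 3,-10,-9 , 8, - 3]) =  [ - 10, - 9, - 6 , - 3, - 3,-3, - 3/13, 1/7, 1, 1,1,4,  8,9]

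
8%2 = 0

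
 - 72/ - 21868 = 18/5467  =  0.00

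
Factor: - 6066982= - 2^1 * 149^1*20359^1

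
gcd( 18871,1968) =1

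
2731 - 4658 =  - 1927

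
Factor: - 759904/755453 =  - 2^5*151^(-1 ) * 5003^(  -  1)*23747^1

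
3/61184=3/61184 = 0.00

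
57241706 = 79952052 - 22710346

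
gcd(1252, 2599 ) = 1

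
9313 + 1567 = 10880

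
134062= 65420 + 68642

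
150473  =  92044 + 58429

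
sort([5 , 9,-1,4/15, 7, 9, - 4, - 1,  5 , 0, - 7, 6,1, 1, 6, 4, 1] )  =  [ - 7, - 4, - 1, - 1,  0, 4/15 , 1, 1, 1, 4,  5, 5,6, 6,7, 9, 9 ] 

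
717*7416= 5317272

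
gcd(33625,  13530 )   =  5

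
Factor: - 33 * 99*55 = -3^3*5^1*11^3 = - 179685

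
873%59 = 47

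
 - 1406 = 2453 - 3859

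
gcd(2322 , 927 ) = 9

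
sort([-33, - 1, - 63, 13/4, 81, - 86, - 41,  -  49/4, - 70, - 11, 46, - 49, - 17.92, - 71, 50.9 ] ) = [ - 86, - 71, - 70, - 63, - 49, - 41, - 33, - 17.92, - 49/4, - 11, - 1,13/4, 46, 50.9,81]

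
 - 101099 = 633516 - 734615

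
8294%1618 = 204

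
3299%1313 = 673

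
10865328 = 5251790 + 5613538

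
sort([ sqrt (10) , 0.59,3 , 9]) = [0.59, 3, sqrt(10), 9]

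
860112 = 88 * 9774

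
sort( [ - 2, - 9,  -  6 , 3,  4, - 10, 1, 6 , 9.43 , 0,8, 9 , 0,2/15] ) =[ - 10, - 9, - 6,  -  2,0, 0,2/15,1,3, 4, 6,8, 9,9.43 ] 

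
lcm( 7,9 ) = 63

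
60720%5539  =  5330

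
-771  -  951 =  - 1722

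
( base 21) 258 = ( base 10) 995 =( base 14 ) 511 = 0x3E3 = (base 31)113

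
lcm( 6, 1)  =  6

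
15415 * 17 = 262055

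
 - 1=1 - 2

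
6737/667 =10 + 67/667 = 10.10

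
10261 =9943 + 318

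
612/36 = 17 = 17.00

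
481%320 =161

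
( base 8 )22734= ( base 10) 9692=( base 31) A2K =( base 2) 10010111011100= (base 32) 9ES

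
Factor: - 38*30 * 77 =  - 2^2*3^1*5^1*7^1 * 11^1 * 19^1 = - 87780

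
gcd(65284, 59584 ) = 76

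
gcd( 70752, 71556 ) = 804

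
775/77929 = 775/77929=0.01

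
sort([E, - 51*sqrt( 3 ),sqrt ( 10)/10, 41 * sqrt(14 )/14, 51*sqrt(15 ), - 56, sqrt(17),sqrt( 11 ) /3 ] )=[ - 51*sqrt ( 3), - 56  ,  sqrt (10)/10 , sqrt( 11)/3,E,  sqrt ( 17 ),41* sqrt(14)/14,  51* sqrt( 15)]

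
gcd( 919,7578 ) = 1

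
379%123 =10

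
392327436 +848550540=1240877976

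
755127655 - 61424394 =693703261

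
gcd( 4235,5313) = 77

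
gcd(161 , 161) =161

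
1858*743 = 1380494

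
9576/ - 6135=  - 2 + 898/2045 = -1.56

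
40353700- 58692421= - 18338721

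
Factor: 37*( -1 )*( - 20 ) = 740=2^2* 5^1 * 37^1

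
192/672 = 2/7 = 0.29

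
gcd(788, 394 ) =394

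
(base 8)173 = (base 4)1323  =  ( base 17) 74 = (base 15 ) 83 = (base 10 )123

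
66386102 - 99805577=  - 33419475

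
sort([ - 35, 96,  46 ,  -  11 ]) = [  -  35,  -  11, 46, 96]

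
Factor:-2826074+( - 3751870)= -6577944 = -  2^3 * 3^1*274081^1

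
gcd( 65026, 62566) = 82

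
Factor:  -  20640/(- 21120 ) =2^( - 2)*11^( - 1)*43^1  =  43/44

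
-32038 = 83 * ( - 386) 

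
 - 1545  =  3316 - 4861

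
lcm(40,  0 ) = 0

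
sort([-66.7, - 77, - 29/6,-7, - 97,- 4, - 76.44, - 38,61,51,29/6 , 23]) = [ - 97,- 77, - 76.44,  -  66.7, - 38, - 7,-29/6,-4,29/6,23, 51,61 ] 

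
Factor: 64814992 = 2^4*11^1*113^1*3259^1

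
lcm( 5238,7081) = 382374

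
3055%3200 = 3055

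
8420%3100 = 2220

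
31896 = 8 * 3987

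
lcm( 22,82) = 902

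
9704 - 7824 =1880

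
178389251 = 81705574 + 96683677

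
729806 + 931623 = 1661429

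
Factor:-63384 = -2^3 * 3^1*19^1*139^1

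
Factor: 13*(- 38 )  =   - 494 =- 2^1*13^1*19^1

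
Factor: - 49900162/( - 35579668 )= 24950081/17789834 = 2^( - 1)*13^1*569^1*2791^( - 1 )*3187^( - 1 )* 3373^1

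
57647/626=92+ 55/626 = 92.09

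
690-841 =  - 151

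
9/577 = 9/577 = 0.02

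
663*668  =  442884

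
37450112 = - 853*( - 43904) 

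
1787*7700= 13759900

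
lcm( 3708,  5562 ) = 11124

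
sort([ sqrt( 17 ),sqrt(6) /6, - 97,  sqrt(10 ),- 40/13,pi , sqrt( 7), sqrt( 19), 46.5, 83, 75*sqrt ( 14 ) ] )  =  [ - 97,-40/13, sqrt(6) /6, sqrt( 7), pi, sqrt(10),sqrt (17), sqrt( 19), 46.5,  83, 75*sqrt( 14 )]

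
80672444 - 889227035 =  - 808554591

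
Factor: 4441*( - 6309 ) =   -  3^2*701^1* 4441^1 =-  28018269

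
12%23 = 12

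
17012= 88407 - 71395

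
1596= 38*42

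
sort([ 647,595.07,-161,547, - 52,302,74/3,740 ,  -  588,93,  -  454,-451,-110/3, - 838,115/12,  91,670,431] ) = [ - 838,-588 , - 454,  -  451,  -  161, - 52, - 110/3,115/12, 74/3,91,93,  302,431,547,595.07, 647, 670,  740]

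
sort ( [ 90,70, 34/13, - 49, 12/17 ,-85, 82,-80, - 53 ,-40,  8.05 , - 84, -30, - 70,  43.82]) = [ - 85 , - 84,-80,-70,- 53, - 49,-40, - 30, 12/17, 34/13,8.05,43.82, 70, 82,90] 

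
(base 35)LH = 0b1011110000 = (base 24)178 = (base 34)m4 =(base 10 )752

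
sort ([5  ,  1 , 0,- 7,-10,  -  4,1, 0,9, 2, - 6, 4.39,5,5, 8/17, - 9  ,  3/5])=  [ - 10 , - 9, - 7, - 6, - 4,0,0,8/17 , 3/5,1,1,2, 4.39,5,5, 5, 9 ]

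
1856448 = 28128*66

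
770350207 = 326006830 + 444343377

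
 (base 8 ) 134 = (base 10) 92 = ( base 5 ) 332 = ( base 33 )2q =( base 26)3e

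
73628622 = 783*94034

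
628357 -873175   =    -  244818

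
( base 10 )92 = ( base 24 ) 3k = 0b1011100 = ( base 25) 3H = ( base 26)3e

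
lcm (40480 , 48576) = 242880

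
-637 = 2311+-2948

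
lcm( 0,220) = 0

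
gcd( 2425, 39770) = 485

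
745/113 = 745/113 = 6.59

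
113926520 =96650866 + 17275654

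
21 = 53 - 32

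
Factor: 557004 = 2^2*3^1*7^1 * 19^1*349^1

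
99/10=99/10 = 9.90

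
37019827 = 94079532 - 57059705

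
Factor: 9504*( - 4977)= - 2^5*3^5*7^1*11^1*79^1 =- 47301408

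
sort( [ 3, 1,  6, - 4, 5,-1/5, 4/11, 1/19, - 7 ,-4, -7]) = [ - 7,  -  7  , - 4,-4,-1/5, 1/19, 4/11, 1, 3, 5, 6 ]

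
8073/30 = 269  +  1/10 = 269.10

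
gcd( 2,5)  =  1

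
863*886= 764618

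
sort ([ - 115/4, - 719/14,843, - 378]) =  [ - 378, - 719/14, - 115/4,843]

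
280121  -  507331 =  - 227210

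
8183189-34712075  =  -26528886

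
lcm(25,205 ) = 1025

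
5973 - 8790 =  - 2817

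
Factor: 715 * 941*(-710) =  - 477698650  =  - 2^1*5^2 *11^1*13^1*71^1 * 941^1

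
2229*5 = 11145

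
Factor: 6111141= 3^1*19^1*29^1*3697^1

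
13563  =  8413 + 5150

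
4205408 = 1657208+2548200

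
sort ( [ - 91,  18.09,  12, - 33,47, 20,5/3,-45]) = [-91, - 45, - 33 , 5/3,12,18.09,20,47]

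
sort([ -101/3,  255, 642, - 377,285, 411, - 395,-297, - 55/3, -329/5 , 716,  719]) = [- 395,  -  377,-297, - 329/5,- 101/3 ,  -  55/3, 255, 285 , 411, 642,716,719 ] 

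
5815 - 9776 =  - 3961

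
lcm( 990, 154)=6930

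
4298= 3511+787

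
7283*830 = 6044890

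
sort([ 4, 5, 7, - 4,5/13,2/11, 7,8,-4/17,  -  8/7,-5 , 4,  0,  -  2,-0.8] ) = [  -  5, - 4,  -  2, - 8/7,  -  0.8, -4/17,0,2/11,5/13,4, 4,5,7,7, 8]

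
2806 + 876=3682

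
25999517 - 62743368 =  - 36743851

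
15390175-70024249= - 54634074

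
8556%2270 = 1746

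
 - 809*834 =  - 674706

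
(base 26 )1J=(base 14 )33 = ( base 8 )55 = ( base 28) 1H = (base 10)45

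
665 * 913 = 607145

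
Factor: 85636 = 2^2*79^1*271^1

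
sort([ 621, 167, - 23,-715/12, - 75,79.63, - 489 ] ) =[ - 489, - 75, - 715/12, - 23,79.63, 167,621]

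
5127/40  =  5127/40 = 128.18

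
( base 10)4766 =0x129e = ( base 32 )4KU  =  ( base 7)16616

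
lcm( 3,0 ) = 0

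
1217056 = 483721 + 733335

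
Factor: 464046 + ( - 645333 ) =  - 181287 = - 3^2*20143^1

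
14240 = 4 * 3560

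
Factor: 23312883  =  3^1*11^1*97^1*7283^1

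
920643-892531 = 28112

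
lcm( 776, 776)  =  776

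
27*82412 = 2225124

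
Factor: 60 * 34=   2^3 * 3^1* 5^1*17^1=2040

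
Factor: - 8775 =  - 3^3*5^2 * 13^1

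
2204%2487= 2204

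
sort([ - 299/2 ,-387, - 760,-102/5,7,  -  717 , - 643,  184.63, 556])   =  [-760,  -  717 , - 643,-387,  -  299/2,-102/5,  7,184.63, 556] 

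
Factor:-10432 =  - 2^6*163^1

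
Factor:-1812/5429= -2^2*3^1*61^( - 1)*89^( - 1)  *151^1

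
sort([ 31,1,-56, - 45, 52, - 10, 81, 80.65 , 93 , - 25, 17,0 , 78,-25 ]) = [  -  56,-45, - 25, -25,- 10,0,1, 17, 31,52, 78, 80.65,81,93 ] 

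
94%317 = 94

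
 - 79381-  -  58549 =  - 20832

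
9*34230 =308070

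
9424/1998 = 4 + 716/999 = 4.72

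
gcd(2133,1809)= 27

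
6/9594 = 1/1599 = 0.00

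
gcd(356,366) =2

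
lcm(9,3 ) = 9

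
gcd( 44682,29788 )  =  14894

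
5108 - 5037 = 71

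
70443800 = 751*93800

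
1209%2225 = 1209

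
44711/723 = 44711/723 = 61.84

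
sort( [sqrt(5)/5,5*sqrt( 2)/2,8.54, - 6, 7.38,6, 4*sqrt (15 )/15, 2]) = [ - 6, sqrt (5)/5,4 * sqrt( 15 ) /15,2,5*sqrt( 2 )/2,6,7.38,8.54]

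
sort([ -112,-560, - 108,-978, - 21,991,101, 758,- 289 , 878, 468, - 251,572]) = [ - 978,  -  560,-289,- 251, - 112, - 108,  -  21,101, 468, 572, 758 , 878, 991]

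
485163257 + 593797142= 1078960399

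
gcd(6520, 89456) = 8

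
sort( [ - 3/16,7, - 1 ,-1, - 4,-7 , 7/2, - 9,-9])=[- 9,-9 , - 7,-4, - 1,  -  1,-3/16, 7/2,7]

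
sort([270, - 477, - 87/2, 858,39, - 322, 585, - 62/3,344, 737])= [-477, - 322, - 87/2,- 62/3,39,270,344, 585,737,858]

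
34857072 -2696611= 32160461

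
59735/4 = 14933  +  3/4 = 14933.75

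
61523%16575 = 11798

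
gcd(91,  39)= 13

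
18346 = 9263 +9083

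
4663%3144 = 1519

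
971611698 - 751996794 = 219614904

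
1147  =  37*31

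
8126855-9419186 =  - 1292331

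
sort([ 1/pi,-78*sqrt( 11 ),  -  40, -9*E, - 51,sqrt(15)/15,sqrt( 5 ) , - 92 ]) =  [-78 * sqrt( 11),-92,  -  51 , - 40,-9*E, sqrt( 15 ) /15,1/pi,sqrt(5) ]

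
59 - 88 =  - 29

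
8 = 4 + 4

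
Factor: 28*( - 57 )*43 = - 68628 =- 2^2*3^1*7^1*19^1*43^1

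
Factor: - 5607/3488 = - 2^( - 5 )*3^2*7^1*89^1*109^( - 1 )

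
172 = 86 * 2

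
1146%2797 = 1146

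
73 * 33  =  2409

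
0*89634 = 0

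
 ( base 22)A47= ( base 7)20250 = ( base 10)4935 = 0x1347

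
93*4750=441750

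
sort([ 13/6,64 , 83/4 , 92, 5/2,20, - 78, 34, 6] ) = [-78, 13/6, 5/2, 6, 20,83/4  ,  34 , 64, 92 ] 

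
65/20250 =13/4050 = 0.00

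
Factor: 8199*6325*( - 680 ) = - 35263899000 = - 2^3*3^2*5^3 *11^1*17^1*23^1*911^1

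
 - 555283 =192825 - 748108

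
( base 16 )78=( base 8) 170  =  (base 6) 320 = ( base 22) 5a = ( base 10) 120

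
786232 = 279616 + 506616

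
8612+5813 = 14425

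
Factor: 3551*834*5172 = 2^3*3^2*53^1*67^1 *139^1*431^1 = 15317053848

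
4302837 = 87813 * 49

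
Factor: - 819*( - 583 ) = 3^2*7^1*11^1*13^1* 53^1=477477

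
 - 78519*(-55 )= 4318545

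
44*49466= 2176504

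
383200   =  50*7664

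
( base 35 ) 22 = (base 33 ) 26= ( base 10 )72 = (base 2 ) 1001000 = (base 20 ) 3C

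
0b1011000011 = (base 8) 1303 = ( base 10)707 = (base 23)17h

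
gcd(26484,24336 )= 12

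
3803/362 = 10 + 183/362  =  10.51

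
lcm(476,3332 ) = 3332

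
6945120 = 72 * 96460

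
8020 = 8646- 626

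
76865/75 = 1024  +  13/15 = 1024.87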